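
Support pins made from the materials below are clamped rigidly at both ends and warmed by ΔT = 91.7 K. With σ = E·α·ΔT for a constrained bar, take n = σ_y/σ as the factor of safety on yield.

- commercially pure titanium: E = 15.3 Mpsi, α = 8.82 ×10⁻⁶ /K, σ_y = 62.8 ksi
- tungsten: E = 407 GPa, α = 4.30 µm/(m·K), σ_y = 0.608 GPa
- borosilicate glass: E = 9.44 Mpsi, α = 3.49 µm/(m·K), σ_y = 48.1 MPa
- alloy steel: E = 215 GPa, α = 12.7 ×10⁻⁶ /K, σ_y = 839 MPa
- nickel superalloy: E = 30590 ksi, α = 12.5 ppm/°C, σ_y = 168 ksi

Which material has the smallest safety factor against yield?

In consistent units (E in GPa, α in ×10⁻⁶/K, σ_y in MPa):
  commercially pure titanium: E = 105.5, α = 8.82, σ_y = 433.0 → σ = 85.3 MPa, n = 5.07
  tungsten: E = 407.0, α = 4.30, σ_y = 608.0 → σ = 160 MPa, n = 3.79
  borosilicate glass: E = 65.09, α = 3.49, σ_y = 48.10 → σ = 20.8 MPa, n = 2.31
  alloy steel: E = 215.0, α = 12.7, σ_y = 839.0 → σ = 250 MPa, n = 3.35
  nickel superalloy: E = 210.9, α = 12.5, σ_y = 1158 → σ = 242 MPa, n = 4.79
Borosilicate glass has the lowest safety factor, n = 2.31.

borosilicate glass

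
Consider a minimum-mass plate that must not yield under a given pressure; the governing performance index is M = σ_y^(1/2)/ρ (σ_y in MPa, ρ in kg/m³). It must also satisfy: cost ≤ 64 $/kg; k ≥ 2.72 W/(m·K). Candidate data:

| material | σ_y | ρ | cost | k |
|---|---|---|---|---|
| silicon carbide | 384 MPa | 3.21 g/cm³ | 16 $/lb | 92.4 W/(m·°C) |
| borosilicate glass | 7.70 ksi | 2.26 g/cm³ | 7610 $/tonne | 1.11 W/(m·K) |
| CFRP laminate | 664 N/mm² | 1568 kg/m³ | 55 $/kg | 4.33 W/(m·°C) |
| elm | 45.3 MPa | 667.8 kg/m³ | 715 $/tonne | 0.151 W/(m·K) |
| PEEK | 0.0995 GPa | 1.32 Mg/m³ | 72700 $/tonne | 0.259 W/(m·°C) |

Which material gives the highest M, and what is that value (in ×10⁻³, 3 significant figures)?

CFRP laminate, M = 16.4×10⁻³

Screen on constraints: cost ≤ 64 $/kg; k ≥ 2.72 W/(m·K). Survivors: silicon carbide, CFRP laminate.
In SI units:
  silicon carbide: σ_y = 384.0 MPa, ρ = 3210 kg/m³
  CFRP laminate: σ_y = 664.0 MPa, ρ = 1568 kg/m³
  CFRP laminate: M = 16.4×10⁻³
  silicon carbide: M = 6.10×10⁻³
The maximum is for CFRP laminate.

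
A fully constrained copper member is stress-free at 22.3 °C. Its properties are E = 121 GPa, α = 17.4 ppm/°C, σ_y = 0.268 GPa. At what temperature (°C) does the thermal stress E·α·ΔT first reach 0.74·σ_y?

σ_y = 0.268 GPa = 268.0 MPa.
E·α·ΔT = 198.3 MPa ⇒ ΔT = 198.3 / (121.0×10³ × 17.4×10⁻⁶) = 94.20 K.
T = 22.3 + 94.20 = 116.5 °C.

116 °C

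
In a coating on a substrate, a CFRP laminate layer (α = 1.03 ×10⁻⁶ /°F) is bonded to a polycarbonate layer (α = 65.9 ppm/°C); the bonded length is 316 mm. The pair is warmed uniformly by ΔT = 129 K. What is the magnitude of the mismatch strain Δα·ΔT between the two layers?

8.26×10⁻³

CFRP laminate: α = 1.03×10⁻⁶/°F × 9/5 = 1.85×10⁻⁶/K.
Δα = |1.85 − 65.9|×10⁻⁶/K = 64.0×10⁻⁶/K.
Mismatch strain = Δα·ΔT = 64.0×10⁻⁶ × 129.0 = 8.26×10⁻³.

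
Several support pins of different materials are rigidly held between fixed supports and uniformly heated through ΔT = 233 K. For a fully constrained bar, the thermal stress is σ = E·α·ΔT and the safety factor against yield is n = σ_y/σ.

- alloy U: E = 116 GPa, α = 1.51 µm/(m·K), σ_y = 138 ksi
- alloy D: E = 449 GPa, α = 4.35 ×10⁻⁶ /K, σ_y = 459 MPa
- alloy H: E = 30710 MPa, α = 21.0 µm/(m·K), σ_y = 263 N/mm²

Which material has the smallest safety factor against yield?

With everything in SI (GPa, ×10⁻⁶/K, MPa):
  alloy U: E = 116.0, α = 1.51, σ_y = 951.5 → σ = 40.8 MPa, n = 23.3
  alloy D: E = 449.0, α = 4.35, σ_y = 459.0 → σ = 455 MPa, n = 1.01
  alloy H: E = 30.71, α = 21.0, σ_y = 263.0 → σ = 150 MPa, n = 1.75
Alloy D has the lowest safety factor, n = 1.01.

alloy D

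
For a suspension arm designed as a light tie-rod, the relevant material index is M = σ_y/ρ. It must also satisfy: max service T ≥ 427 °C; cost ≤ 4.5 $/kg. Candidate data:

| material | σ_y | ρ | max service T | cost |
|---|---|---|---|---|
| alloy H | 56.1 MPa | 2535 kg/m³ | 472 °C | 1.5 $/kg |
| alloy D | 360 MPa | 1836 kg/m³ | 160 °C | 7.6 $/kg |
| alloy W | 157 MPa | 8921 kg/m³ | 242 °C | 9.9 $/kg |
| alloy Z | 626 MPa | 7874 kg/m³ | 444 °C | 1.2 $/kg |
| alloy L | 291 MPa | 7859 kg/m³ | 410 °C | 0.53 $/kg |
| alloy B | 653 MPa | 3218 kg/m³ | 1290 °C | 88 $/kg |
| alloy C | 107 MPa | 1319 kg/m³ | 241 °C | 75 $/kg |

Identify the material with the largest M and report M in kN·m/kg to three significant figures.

Screen on constraints: max service T ≥ 427 °C; cost ≤ 4.5 $/kg. Survivors: alloy H, alloy Z.
Per-candidate index values:
  alloy Z: M = 79.5 kN·m/kg
  alloy H: M = 22.1 kN·m/kg
The maximum is for alloy Z.

alloy Z, M = 79.5 kN·m/kg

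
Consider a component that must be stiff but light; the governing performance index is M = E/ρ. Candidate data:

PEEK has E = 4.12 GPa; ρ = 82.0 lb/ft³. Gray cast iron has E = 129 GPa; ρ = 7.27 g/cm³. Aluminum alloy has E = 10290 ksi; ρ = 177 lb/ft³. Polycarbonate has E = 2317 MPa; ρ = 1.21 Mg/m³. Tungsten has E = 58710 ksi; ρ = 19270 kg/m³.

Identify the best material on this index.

After converting to SI:
  PEEK: E = 4.120 GPa, ρ = 1314 kg/m³
  gray cast iron: E = 129.0 GPa, ρ = 7270 kg/m³
  aluminum alloy: E = 70.95 GPa, ρ = 2835 kg/m³
  polycarbonate: E = 2.317 GPa, ρ = 1210 kg/m³
  tungsten: E = 404.8 GPa, ρ = 19270 kg/m³
  aluminum alloy: M = 25.0 MN·m/kg
  tungsten: M = 21.0 MN·m/kg
  gray cast iron: M = 17.7 MN·m/kg
  PEEK: M = 3.14 MN·m/kg
  polycarbonate: M = 1.91 MN·m/kg
Aluminum alloy ranks first.

aluminum alloy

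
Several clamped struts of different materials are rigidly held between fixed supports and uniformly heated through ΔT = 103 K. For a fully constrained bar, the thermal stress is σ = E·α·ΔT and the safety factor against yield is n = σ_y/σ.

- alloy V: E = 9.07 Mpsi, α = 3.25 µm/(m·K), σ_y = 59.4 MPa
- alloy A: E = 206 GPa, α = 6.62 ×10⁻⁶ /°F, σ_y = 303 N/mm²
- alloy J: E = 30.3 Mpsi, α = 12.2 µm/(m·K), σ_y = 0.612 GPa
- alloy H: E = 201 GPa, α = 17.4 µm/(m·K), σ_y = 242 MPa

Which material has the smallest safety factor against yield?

Converting E to GPa, α to ×10⁻⁶/K, σ_y to MPa, then σ and n for each:
  alloy V: E = 62.54, α = 3.25, σ_y = 59.40 → σ = 20.9 MPa, n = 2.84
  alloy A: E = 206.0, α = 11.9, σ_y = 303.0 → σ = 253 MPa, n = 1.20
  alloy J: E = 208.9, α = 12.2, σ_y = 612.0 → σ = 263 MPa, n = 2.33
  alloy H: E = 201.0, α = 17.4, σ_y = 242.0 → σ = 360 MPa, n = 0.672
Smallest n: alloy H with n = 0.672.

alloy H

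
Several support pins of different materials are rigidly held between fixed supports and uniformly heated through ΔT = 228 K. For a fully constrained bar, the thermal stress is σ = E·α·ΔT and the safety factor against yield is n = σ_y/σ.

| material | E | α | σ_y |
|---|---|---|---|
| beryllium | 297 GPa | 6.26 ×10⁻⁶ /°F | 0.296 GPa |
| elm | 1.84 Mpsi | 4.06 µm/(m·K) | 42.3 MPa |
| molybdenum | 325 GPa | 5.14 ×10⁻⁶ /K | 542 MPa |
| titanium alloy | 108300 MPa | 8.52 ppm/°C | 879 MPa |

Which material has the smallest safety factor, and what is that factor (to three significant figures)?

With everything in SI (GPa, ×10⁻⁶/K, MPa):
  beryllium: E = 297.0, α = 11.3, σ_y = 296.0 → σ = 763 MPa, n = 0.388
  elm: E = 12.69, α = 4.06, σ_y = 42.30 → σ = 11.7 MPa, n = 3.60
  molybdenum: E = 325.0, α = 5.14, σ_y = 542.0 → σ = 381 MPa, n = 1.42
  titanium alloy: E = 108.3, α = 8.52, σ_y = 879.0 → σ = 210 MPa, n = 4.18
The minimum is beryllium at n = 0.388.

beryllium, n = 0.388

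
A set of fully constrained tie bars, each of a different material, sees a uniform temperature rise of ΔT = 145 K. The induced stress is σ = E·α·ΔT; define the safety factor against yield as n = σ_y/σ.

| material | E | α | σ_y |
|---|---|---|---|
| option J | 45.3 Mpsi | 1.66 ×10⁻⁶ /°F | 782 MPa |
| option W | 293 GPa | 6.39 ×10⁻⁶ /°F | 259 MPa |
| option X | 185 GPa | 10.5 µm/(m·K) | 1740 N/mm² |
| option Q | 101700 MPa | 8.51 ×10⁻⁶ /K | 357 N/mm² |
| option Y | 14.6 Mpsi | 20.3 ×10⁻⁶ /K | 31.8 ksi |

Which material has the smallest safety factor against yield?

option W

With everything in SI (GPa, ×10⁻⁶/K, MPa):
  option J: E = 312.3, α = 2.99, σ_y = 782.0 → σ = 135 MPa, n = 5.78
  option W: E = 293.0, α = 11.5, σ_y = 259.0 → σ = 489 MPa, n = 0.530
  option X: E = 185.0, α = 10.5, σ_y = 1740 → σ = 282 MPa, n = 6.18
  option Q: E = 101.7, α = 8.51, σ_y = 357.0 → σ = 125 MPa, n = 2.84
  option Y: E = 100.7, α = 20.3, σ_y = 219.3 → σ = 296 MPa, n = 0.740
The minimum is option W at n = 0.530.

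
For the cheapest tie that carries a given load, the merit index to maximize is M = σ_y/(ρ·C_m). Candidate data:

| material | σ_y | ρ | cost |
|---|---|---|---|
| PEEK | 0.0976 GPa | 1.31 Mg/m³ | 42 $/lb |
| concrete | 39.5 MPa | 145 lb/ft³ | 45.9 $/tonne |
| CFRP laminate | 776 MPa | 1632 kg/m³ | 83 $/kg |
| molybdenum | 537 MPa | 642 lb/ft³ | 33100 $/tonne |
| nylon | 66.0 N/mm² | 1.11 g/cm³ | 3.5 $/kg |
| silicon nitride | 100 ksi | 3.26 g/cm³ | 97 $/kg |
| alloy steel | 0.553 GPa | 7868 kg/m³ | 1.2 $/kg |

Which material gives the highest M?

concrete

Convert each candidate to consistent units, then evaluate M:
  PEEK: σ_y = 97.60 MPa, ρ = 1310 kg/m³, cost = 92.59 $/kg
  concrete: σ_y = 39.50 MPa, ρ = 2323 kg/m³, cost = 0.04590 $/kg
  CFRP laminate: σ_y = 776.0 MPa, ρ = 1632 kg/m³, cost = 83.00 $/kg
  molybdenum: σ_y = 537.0 MPa, ρ = 10280 kg/m³, cost = 33.10 $/kg
  nylon: σ_y = 66.00 MPa, ρ = 1110 kg/m³, cost = 3.500 $/kg
  silicon nitride: σ_y = 689.5 MPa, ρ = 3260 kg/m³, cost = 97.00 $/kg
  alloy steel: σ_y = 553.0 MPa, ρ = 7868 kg/m³, cost = 1.200 $/kg
  concrete: M = 371 kN·m per $
  alloy steel: M = 58.6 kN·m per $
  nylon: M = 17.0 kN·m per $
  CFRP laminate: M = 5.73 kN·m per $
  silicon nitride: M = 2.18 kN·m per $
  molybdenum: M = 1.58 kN·m per $
  PEEK: M = 0.805 kN·m per $
Highest index: concrete.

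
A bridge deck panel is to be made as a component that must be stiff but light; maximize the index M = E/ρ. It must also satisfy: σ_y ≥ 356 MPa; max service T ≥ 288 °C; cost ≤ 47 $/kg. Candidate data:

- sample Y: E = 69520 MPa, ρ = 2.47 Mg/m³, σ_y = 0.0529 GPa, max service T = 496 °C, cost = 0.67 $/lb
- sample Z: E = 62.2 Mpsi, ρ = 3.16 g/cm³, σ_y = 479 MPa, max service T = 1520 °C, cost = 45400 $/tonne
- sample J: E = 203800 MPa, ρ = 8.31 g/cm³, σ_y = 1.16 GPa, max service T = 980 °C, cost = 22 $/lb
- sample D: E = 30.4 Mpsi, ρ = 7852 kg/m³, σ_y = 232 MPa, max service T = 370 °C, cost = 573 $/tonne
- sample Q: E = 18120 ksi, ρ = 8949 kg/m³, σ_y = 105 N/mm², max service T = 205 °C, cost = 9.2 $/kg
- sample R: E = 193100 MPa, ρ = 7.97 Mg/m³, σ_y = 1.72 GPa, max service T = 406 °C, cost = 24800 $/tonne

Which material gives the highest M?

sample Z

Screen on constraints: σ_y ≥ 356 MPa; max service T ≥ 288 °C; cost ≤ 47 $/kg. Survivors: sample Z, sample R.
In SI units:
  sample Z: E = 428.9 GPa, ρ = 3160 kg/m³
  sample R: E = 193.1 GPa, ρ = 7970 kg/m³
  sample Z: M = 136 MN·m/kg
  sample R: M = 24.2 MN·m/kg
Sample Z has the largest M.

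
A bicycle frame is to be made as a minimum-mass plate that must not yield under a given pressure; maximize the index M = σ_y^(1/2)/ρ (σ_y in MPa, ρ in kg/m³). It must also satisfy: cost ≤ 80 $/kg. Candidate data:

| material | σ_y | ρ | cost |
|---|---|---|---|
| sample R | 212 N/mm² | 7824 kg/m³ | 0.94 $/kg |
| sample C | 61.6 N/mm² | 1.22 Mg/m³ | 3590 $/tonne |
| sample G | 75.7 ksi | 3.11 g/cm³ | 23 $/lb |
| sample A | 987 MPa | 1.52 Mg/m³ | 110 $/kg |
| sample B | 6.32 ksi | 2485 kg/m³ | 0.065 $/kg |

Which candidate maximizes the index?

Screen on constraints: cost ≤ 80 $/kg. Survivors: sample R, sample C, sample G, sample B.
In SI units:
  sample R: σ_y = 212.0 MPa, ρ = 7824 kg/m³
  sample C: σ_y = 61.60 MPa, ρ = 1220 kg/m³
  sample G: σ_y = 521.9 MPa, ρ = 3110 kg/m³
  sample B: σ_y = 43.57 MPa, ρ = 2485 kg/m³
  sample G: M = 7.35×10⁻³
  sample C: M = 6.43×10⁻³
  sample B: M = 2.66×10⁻³
  sample R: M = 1.86×10⁻³
Sample G has the largest M.

sample G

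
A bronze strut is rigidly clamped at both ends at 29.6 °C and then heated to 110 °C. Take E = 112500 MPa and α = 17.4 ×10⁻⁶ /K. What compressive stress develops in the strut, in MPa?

157 MPa

E = 112500 MPa = 112.5 GPa.
ΔT = 80.40 K. Constrained thermal stress σ = E·α·ΔT = 112.5×10³ MPa × 17.4×10⁻⁶ × 80.40 = 157 MPa (compressive).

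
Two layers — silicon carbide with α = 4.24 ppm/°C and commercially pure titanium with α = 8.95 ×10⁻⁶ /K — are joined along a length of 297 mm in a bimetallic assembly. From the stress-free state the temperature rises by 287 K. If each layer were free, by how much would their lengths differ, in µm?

401 µm

Δα = |4.24 − 8.95|×10⁻⁶/K = 4.71×10⁻⁶/K.
ΔL_mismatch = Δα·L·ΔT = 4.71×10⁻⁶ × 297.0 mm × 287.0 K = 401 µm.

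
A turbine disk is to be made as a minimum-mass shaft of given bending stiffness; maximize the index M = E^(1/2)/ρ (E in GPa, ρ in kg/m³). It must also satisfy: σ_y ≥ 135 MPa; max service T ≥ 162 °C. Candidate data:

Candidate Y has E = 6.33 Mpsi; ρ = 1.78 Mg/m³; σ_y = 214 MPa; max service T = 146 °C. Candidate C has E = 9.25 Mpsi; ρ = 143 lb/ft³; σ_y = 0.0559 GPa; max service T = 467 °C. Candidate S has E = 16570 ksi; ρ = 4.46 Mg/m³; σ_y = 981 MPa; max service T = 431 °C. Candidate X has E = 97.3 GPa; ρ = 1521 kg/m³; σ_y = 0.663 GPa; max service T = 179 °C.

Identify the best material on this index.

Screen on constraints: σ_y ≥ 135 MPa; max service T ≥ 162 °C. Survivors: candidate S, candidate X.
Putting every candidate on a common basis:
  candidate S: E = 114.2 GPa, ρ = 4460 kg/m³
  candidate X: E = 97.30 GPa, ρ = 1521 kg/m³
  candidate X: M = 6.49×10⁻³
  candidate S: M = 2.40×10⁻³
Candidate X has the largest M.

candidate X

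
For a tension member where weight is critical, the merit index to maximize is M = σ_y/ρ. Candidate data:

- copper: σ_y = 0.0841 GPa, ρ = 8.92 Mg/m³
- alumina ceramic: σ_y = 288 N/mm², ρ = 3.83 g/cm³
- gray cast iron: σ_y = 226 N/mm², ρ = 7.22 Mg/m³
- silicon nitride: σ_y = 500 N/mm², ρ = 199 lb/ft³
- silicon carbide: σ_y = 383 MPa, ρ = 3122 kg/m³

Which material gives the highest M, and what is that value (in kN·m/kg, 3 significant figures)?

silicon nitride, M = 157 kN·m/kg

In SI units:
  copper: σ_y = 84.10 MPa, ρ = 8920 kg/m³
  alumina ceramic: σ_y = 288.0 MPa, ρ = 3830 kg/m³
  gray cast iron: σ_y = 226.0 MPa, ρ = 7220 kg/m³
  silicon nitride: σ_y = 500.0 MPa, ρ = 3188 kg/m³
  silicon carbide: σ_y = 383.0 MPa, ρ = 3122 kg/m³
  silicon nitride: M = 157 kN·m/kg
  silicon carbide: M = 123 kN·m/kg
  alumina ceramic: M = 75.2 kN·m/kg
  gray cast iron: M = 31.3 kN·m/kg
  copper: M = 9.43 kN·m/kg
The maximum is for silicon nitride.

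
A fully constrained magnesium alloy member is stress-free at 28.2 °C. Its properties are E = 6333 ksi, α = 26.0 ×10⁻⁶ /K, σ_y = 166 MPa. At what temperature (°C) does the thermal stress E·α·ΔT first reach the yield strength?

174 °C

E = 6333 ksi = 43.66 GPa.
E·α·ΔT = 166.0 MPa ⇒ ΔT = 166.0 / (43.66×10³ × 26.0×10⁻⁶) = 146.2 K.
T = 28.2 + 146.2 = 174.4 °C.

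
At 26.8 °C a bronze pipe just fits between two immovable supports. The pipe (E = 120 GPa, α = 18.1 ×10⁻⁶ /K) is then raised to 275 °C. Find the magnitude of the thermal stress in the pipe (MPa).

539 MPa

ΔT = 248.2 K. Constrained thermal stress σ = E·α·ΔT = 120.0×10³ MPa × 18.1×10⁻⁶ × 248.2 = 539 MPa (compressive).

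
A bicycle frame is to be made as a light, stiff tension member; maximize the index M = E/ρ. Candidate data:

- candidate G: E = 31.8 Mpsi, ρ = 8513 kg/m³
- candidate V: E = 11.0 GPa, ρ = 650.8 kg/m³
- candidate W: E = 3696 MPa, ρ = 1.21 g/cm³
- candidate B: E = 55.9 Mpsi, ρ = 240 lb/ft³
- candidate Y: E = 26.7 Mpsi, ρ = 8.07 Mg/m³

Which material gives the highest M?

candidate B

Normalizing units and computing the index:
  candidate G: E = 219.3 GPa, ρ = 8513 kg/m³
  candidate V: E = 11.00 GPa, ρ = 650.8 kg/m³
  candidate W: E = 3.696 GPa, ρ = 1210 kg/m³
  candidate B: E = 385.4 GPa, ρ = 3844 kg/m³
  candidate Y: E = 184.1 GPa, ρ = 8070 kg/m³
  candidate B: M = 100 MN·m/kg
  candidate G: M = 25.8 MN·m/kg
  candidate Y: M = 22.8 MN·m/kg
  candidate V: M = 16.9 MN·m/kg
  candidate W: M = 3.05 MN·m/kg
The maximum is for candidate B.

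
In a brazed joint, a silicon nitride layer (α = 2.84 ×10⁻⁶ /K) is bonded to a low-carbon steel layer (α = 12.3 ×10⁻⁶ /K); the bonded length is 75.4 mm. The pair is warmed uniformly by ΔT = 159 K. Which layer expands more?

low-carbon steel

α(silicon nitride) = 2.84×10⁻⁶/K vs α(low-carbon steel) = 12.3×10⁻⁶/K.
Higher α expands more for the same ΔT: low-carbon steel.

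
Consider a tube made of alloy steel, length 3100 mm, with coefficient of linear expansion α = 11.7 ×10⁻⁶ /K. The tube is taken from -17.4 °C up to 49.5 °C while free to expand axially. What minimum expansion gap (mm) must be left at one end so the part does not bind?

ΔT = 49.5 − (-17.4) = 66.90 K.
ΔL = α·L₀·ΔT = 11.7×10⁻⁶ × 3100 mm × 66.90 K = 2.43 mm.

2.43 mm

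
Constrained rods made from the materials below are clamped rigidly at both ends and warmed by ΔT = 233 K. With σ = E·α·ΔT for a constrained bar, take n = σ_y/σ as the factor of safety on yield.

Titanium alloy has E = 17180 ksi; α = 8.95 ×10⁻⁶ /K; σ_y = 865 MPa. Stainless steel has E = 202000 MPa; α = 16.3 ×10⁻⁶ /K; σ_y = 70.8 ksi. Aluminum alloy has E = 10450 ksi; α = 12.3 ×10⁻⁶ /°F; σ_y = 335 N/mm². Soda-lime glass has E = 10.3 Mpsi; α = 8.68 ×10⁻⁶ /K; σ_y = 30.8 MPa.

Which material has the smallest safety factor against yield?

With everything in SI (GPa, ×10⁻⁶/K, MPa):
  titanium alloy: E = 118.5, α = 8.95, σ_y = 865.0 → σ = 247 MPa, n = 3.50
  stainless steel: E = 202.0, α = 16.3, σ_y = 488.1 → σ = 767 MPa, n = 0.636
  aluminum alloy: E = 72.05, α = 22.1, σ_y = 335.0 → σ = 372 MPa, n = 0.901
  soda-lime glass: E = 71.02, α = 8.68, σ_y = 30.80 → σ = 144 MPa, n = 0.214
Smallest n: soda-lime glass with n = 0.214.

soda-lime glass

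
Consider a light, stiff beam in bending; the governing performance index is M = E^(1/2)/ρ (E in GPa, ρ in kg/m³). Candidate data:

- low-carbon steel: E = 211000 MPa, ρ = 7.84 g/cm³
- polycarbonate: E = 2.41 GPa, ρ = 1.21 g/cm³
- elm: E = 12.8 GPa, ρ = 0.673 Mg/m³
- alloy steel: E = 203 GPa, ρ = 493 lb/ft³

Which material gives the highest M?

Putting every candidate on a common basis:
  low-carbon steel: E = 211.0 GPa, ρ = 7840 kg/m³
  polycarbonate: E = 2.410 GPa, ρ = 1210 kg/m³
  elm: E = 12.80 GPa, ρ = 673.0 kg/m³
  alloy steel: E = 203.0 GPa, ρ = 7897 kg/m³
  elm: M = 5.32×10⁻³
  low-carbon steel: M = 1.85×10⁻³
  alloy steel: M = 1.80×10⁻³
  polycarbonate: M = 1.28×10⁻³
Elm ranks first.

elm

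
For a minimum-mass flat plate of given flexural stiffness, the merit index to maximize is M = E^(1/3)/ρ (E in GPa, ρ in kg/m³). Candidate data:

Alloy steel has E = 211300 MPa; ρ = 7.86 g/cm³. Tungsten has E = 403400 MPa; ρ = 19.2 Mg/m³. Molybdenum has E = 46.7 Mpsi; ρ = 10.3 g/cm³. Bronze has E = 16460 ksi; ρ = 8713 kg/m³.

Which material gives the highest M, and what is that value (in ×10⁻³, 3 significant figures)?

Convert each candidate to consistent units, then evaluate M:
  alloy steel: E = 211.3 GPa, ρ = 7860 kg/m³
  tungsten: E = 403.4 GPa, ρ = 19200 kg/m³
  molybdenum: E = 322.0 GPa, ρ = 10300 kg/m³
  bronze: E = 113.5 GPa, ρ = 8713 kg/m³
  alloy steel: M = 0.758×10⁻³
  molybdenum: M = 0.665×10⁻³
  bronze: M = 0.556×10⁻³
  tungsten: M = 0.385×10⁻³
Alloy steel ranks first.

alloy steel, M = 0.758×10⁻³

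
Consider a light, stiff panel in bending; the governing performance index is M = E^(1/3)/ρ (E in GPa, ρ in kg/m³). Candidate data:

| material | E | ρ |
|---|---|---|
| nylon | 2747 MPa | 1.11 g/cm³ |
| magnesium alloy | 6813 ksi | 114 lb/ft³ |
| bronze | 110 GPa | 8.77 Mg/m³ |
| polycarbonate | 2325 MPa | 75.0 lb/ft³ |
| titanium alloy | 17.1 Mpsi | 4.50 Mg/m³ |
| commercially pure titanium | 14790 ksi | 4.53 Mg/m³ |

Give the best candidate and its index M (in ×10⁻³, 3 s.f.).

magnesium alloy, M = 1.98×10⁻³

Normalizing units and computing the index:
  nylon: E = 2.747 GPa, ρ = 1110 kg/m³
  magnesium alloy: E = 46.97 GPa, ρ = 1826 kg/m³
  bronze: E = 110.0 GPa, ρ = 8770 kg/m³
  polycarbonate: E = 2.325 GPa, ρ = 1201 kg/m³
  titanium alloy: E = 117.9 GPa, ρ = 4500 kg/m³
  commercially pure titanium: E = 102.0 GPa, ρ = 4530 kg/m³
  magnesium alloy: M = 1.98×10⁻³
  nylon: M = 1.26×10⁻³
  polycarbonate: M = 1.10×10⁻³
  titanium alloy: M = 1.09×10⁻³
  commercially pure titanium: M = 1.03×10⁻³
  bronze: M = 0.546×10⁻³
Magnesium alloy ranks first.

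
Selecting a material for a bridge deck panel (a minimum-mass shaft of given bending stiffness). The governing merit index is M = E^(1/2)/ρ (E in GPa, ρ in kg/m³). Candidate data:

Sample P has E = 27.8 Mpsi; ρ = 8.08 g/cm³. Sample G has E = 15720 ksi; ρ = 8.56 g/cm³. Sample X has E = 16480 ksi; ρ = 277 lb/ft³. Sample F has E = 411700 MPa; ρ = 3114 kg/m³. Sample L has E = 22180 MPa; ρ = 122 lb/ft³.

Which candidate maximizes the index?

sample F

Convert each candidate to consistent units, then evaluate M:
  sample P: E = 191.7 GPa, ρ = 8080 kg/m³
  sample G: E = 108.4 GPa, ρ = 8560 kg/m³
  sample X: E = 113.6 GPa, ρ = 4437 kg/m³
  sample F: E = 411.7 GPa, ρ = 3114 kg/m³
  sample L: E = 22.18 GPa, ρ = 1954 kg/m³
  sample F: M = 6.52×10⁻³
  sample L: M = 2.41×10⁻³
  sample X: M = 2.40×10⁻³
  sample P: M = 1.71×10⁻³
  sample G: M = 1.22×10⁻³
Highest index: sample F.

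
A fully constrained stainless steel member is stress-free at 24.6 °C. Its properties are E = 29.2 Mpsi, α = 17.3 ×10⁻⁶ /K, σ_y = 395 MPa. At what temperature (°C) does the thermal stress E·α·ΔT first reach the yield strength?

E = 29.2 Mpsi = 201.3 GPa.
E·α·ΔT = 395.0 MPa ⇒ ΔT = 395.0 / (201.3×10³ × 17.3×10⁻⁶) = 113.4 K.
T = 24.6 + 113.4 = 138.0 °C.

138 °C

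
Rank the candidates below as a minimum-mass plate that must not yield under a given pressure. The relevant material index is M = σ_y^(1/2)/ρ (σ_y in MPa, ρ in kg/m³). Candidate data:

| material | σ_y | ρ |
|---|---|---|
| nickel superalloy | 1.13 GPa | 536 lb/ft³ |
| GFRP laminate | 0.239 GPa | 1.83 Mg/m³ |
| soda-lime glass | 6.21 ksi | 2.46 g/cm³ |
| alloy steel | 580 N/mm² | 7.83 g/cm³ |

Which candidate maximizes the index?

GFRP laminate

In SI units:
  nickel superalloy: σ_y = 1130 MPa, ρ = 8586 kg/m³
  GFRP laminate: σ_y = 239.0 MPa, ρ = 1830 kg/m³
  soda-lime glass: σ_y = 42.82 MPa, ρ = 2460 kg/m³
  alloy steel: σ_y = 580.0 MPa, ρ = 7830 kg/m³
  GFRP laminate: M = 8.45×10⁻³
  nickel superalloy: M = 3.92×10⁻³
  alloy steel: M = 3.08×10⁻³
  soda-lime glass: M = 2.66×10⁻³
Highest index: GFRP laminate.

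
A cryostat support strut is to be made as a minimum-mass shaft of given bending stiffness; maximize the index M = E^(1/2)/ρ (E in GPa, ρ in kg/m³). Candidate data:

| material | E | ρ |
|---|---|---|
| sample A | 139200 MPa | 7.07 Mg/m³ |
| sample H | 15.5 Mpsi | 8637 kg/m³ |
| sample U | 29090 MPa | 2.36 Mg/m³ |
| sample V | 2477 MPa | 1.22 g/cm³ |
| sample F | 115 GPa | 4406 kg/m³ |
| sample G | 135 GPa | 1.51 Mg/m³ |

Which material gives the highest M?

sample G

In SI units:
  sample A: E = 139.2 GPa, ρ = 7070 kg/m³
  sample H: E = 106.9 GPa, ρ = 8637 kg/m³
  sample U: E = 29.09 GPa, ρ = 2360 kg/m³
  sample V: E = 2.477 GPa, ρ = 1220 kg/m³
  sample F: E = 115.0 GPa, ρ = 4406 kg/m³
  sample G: E = 135.0 GPa, ρ = 1510 kg/m³
  sample G: M = 7.69×10⁻³
  sample F: M = 2.43×10⁻³
  sample U: M = 2.29×10⁻³
  sample A: M = 1.67×10⁻³
  sample V: M = 1.29×10⁻³
  sample H: M = 1.20×10⁻³
Highest index: sample G.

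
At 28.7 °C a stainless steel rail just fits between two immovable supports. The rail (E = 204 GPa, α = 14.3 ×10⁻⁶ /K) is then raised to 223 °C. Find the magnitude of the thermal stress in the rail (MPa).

ΔT = 194.3 K. Constrained thermal stress σ = E·α·ΔT = 204.0×10³ MPa × 14.3×10⁻⁶ × 194.3 = 567 MPa (compressive).

567 MPa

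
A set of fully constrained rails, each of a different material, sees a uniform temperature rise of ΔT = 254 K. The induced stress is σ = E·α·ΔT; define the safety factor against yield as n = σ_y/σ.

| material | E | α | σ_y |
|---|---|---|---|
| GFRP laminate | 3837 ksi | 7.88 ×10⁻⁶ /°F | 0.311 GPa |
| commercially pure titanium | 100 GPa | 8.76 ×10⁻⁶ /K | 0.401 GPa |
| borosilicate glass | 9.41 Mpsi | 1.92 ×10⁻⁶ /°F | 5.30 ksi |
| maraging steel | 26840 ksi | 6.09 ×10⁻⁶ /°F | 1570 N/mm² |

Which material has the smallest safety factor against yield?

With everything in SI (GPa, ×10⁻⁶/K, MPa):
  GFRP laminate: E = 26.46, α = 14.2, σ_y = 311.0 → σ = 95.3 MPa, n = 3.26
  commercially pure titanium: E = 100.0, α = 8.76, σ_y = 401.0 → σ = 223 MPa, n = 1.80
  borosilicate glass: E = 64.88, α = 3.46, σ_y = 36.54 → σ = 57.0 MPa, n = 0.642
  maraging steel: E = 185.1, α = 11.0, σ_y = 1570 → σ = 515 MPa, n = 3.05
The minimum is borosilicate glass at n = 0.642.

borosilicate glass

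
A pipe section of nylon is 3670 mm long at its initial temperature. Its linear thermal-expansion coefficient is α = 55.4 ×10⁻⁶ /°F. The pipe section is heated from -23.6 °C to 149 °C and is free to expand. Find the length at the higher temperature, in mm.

Convert α: 55.4×10⁻⁶/°F × (9/5) = 99.7×10⁻⁶/K.
ΔT = 149 − (-23.6) = 172.6 K.
ΔL = α·L₀·ΔT = 99.7×10⁻⁶ × 3670 mm × 172.6 K = 63.2 mm.
L = L₀ + ΔL = 3670 + 63.2 = 3733.2 mm.

3733.2 mm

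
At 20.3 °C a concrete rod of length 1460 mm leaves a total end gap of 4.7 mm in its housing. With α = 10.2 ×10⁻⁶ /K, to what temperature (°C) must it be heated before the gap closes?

336 °C

α·L₀·ΔT = 4.7 mm ⇒ ΔT = 4.7 / (10.2×10⁻⁶ × 1460.0) = 315.6 K.
T = 20.3 + 315.6 = 335.9 °C.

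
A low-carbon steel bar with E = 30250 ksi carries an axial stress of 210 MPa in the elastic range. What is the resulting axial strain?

E = 30250 ksi = 208.6 GPa = 208600 MPa.
ε = σ/E = 210 / 208600 = 1.01×10⁻³.

1.01×10⁻³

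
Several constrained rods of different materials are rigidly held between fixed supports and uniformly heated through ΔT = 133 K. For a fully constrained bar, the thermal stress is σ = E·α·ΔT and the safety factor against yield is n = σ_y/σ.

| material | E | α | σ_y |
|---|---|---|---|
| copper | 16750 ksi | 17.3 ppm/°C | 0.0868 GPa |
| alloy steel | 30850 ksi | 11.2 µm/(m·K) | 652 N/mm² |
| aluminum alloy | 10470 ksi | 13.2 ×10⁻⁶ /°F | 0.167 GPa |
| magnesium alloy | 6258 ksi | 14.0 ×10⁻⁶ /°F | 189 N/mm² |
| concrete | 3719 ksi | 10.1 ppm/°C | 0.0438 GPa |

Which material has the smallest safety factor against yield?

In consistent units (E in GPa, α in ×10⁻⁶/K, σ_y in MPa):
  copper: E = 115.5, α = 17.3, σ_y = 86.80 → σ = 266 MPa, n = 0.327
  alloy steel: E = 212.7, α = 11.2, σ_y = 652.0 → σ = 317 MPa, n = 2.06
  aluminum alloy: E = 72.19, α = 23.8, σ_y = 167.0 → σ = 228 MPa, n = 0.732
  magnesium alloy: E = 43.15, α = 25.2, σ_y = 189.0 → σ = 145 MPa, n = 1.31
  concrete: E = 25.64, α = 10.1, σ_y = 43.80 → σ = 34.4 MPa, n = 1.27
Copper has the lowest safety factor, n = 0.327.

copper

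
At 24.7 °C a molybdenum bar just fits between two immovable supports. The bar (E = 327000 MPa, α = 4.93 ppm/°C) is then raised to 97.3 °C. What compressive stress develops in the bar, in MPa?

117 MPa

E = 327000 MPa = 327.0 GPa.
ΔT = 72.60 K. Constrained thermal stress σ = E·α·ΔT = 327.0×10³ MPa × 4.93×10⁻⁶ × 72.60 = 117 MPa (compressive).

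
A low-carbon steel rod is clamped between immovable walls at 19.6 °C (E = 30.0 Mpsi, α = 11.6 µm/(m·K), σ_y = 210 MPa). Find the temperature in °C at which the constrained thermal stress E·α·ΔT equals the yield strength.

E = 30.0 Mpsi = 206.8 GPa.
E·α·ΔT = 210.0 MPa ⇒ ΔT = 210.0 / (206.8×10³ × 11.6×10⁻⁶) = 87.52 K.
T = 19.6 + 87.52 = 107.1 °C.

107 °C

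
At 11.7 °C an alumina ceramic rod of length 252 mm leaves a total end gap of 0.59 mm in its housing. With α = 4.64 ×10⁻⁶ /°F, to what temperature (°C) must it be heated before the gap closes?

α = 4.64×10⁻⁶/°F × 9/5 = 8.35×10⁻⁶/K.
α·L₀·ΔT = 0.59 mm ⇒ ΔT = 0.59 / (8.35×10⁻⁶ × 252.0) = 280.3 K.
T = 11.7 + 280.3 = 292.0 °C.

292 °C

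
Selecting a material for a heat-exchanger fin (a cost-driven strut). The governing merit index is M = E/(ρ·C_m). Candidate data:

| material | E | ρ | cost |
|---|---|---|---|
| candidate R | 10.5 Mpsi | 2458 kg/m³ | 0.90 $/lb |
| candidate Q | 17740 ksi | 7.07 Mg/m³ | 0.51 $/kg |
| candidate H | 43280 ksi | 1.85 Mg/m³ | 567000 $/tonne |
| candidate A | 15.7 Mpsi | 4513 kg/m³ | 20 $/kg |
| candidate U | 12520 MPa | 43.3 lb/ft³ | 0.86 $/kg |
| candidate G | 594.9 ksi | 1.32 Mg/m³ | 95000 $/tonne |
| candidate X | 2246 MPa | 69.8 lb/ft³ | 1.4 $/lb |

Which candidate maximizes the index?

Convert each candidate to consistent units, then evaluate M:
  candidate R: E = 72.39 GPa, ρ = 2458 kg/m³, cost = 1.984 $/kg
  candidate Q: E = 122.3 GPa, ρ = 7070 kg/m³, cost = 0.5100 $/kg
  candidate H: E = 298.4 GPa, ρ = 1850 kg/m³, cost = 567.0 $/kg
  candidate A: E = 108.2 GPa, ρ = 4513 kg/m³, cost = 20.00 $/kg
  candidate U: E = 12.52 GPa, ρ = 693.6 kg/m³, cost = 0.8600 $/kg
  candidate G: E = 4.102 GPa, ρ = 1320 kg/m³, cost = 95.00 $/kg
  candidate X: E = 2.246 GPa, ρ = 1118 kg/m³, cost = 3.086 $/kg
  candidate Q: M = 33.9 MN·m per $
  candidate U: M = 21.0 MN·m per $
  candidate R: M = 14.8 MN·m per $
  candidate A: M = 1.20 MN·m per $
  candidate X: M = 0.651 MN·m per $
  candidate H: M = 0.284 MN·m per $
  candidate G: M = 0.0327 MN·m per $
Highest index: candidate Q.

candidate Q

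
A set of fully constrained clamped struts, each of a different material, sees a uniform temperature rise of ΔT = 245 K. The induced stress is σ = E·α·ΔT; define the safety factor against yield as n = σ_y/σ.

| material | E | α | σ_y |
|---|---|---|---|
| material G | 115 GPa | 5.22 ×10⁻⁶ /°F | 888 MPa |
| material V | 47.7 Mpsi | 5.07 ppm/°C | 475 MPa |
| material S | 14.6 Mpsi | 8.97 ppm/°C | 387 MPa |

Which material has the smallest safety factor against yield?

material V

In consistent units (E in GPa, α in ×10⁻⁶/K, σ_y in MPa):
  material G: E = 115.0, α = 9.40, σ_y = 888.0 → σ = 265 MPa, n = 3.35
  material V: E = 328.9, α = 5.07, σ_y = 475.0 → σ = 409 MPa, n = 1.16
  material S: E = 100.7, α = 8.97, σ_y = 387.0 → σ = 221 MPa, n = 1.75
Smallest n: material V with n = 1.16.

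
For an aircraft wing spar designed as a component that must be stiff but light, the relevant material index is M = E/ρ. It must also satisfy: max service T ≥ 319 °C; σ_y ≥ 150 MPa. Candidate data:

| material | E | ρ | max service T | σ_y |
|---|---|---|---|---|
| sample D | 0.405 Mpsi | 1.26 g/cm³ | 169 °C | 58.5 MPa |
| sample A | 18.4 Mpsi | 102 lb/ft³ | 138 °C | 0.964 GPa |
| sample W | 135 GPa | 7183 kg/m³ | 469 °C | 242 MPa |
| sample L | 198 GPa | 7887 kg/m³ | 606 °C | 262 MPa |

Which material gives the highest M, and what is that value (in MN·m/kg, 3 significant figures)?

sample L, M = 25.1 MN·m/kg

Screen on constraints: max service T ≥ 319 °C; σ_y ≥ 150 MPa. Survivors: sample W, sample L.
Normalizing units and computing the index:
  sample W: E = 135.0 GPa, ρ = 7183 kg/m³
  sample L: E = 198.0 GPa, ρ = 7887 kg/m³
  sample L: M = 25.1 MN·m/kg
  sample W: M = 18.8 MN·m/kg
Sample L has the largest M.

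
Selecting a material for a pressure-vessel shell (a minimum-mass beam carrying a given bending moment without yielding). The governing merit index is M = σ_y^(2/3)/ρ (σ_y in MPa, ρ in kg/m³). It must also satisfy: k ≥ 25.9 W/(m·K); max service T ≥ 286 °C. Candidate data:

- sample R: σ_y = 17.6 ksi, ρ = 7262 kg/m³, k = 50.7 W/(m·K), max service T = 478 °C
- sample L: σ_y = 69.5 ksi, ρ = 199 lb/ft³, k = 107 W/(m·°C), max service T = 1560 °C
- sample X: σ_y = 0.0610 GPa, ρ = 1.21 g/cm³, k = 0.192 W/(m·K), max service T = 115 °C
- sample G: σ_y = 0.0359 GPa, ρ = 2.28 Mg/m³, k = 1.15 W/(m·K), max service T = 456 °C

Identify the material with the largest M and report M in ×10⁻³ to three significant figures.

sample L, M = 19.2×10⁻³

Screen on constraints: k ≥ 25.9 W/(m·K); max service T ≥ 286 °C. Survivors: sample R, sample L.
Convert each candidate to consistent units, then evaluate M:
  sample R: σ_y = 121.3 MPa, ρ = 7262 kg/m³
  sample L: σ_y = 479.2 MPa, ρ = 3188 kg/m³
  sample L: M = 19.2×10⁻³
  sample R: M = 3.38×10⁻³
Sample L has the largest M.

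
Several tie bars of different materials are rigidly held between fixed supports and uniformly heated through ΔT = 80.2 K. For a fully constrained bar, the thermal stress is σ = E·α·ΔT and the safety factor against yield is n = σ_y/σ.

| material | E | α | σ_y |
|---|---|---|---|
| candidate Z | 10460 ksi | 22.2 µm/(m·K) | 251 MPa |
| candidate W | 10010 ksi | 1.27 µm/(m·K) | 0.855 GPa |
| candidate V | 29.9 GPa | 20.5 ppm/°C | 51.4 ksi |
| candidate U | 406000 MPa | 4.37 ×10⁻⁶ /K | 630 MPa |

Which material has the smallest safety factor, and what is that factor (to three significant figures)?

Per material, after unit conversion:
  candidate Z: E = 72.12, α = 22.2, σ_y = 251.0 → σ = 128 MPa, n = 1.95
  candidate W: E = 69.02, α = 1.27, σ_y = 855.0 → σ = 7.03 MPa, n = 122
  candidate V: E = 29.90, α = 20.5, σ_y = 354.4 → σ = 49.2 MPa, n = 7.21
  candidate U: E = 406.0, α = 4.37, σ_y = 630.0 → σ = 142 MPa, n = 4.43
Candidate Z has the lowest safety factor, n = 1.95.

candidate Z, n = 1.95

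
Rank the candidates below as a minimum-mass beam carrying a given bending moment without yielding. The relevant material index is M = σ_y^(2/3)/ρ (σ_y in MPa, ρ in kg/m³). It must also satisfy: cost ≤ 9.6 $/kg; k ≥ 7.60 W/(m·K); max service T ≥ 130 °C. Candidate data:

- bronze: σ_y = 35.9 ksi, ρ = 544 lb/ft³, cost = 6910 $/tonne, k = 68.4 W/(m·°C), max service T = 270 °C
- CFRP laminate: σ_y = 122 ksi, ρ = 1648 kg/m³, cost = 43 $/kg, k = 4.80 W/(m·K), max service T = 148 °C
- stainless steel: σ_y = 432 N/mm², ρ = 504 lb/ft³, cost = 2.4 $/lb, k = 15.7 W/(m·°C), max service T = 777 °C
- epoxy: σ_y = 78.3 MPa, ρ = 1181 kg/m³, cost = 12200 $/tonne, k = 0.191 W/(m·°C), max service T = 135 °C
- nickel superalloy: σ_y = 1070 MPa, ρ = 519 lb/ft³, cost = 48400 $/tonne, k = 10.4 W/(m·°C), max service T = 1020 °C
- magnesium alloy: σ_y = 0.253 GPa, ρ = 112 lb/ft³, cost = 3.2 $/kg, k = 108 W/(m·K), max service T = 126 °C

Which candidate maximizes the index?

stainless steel

Screen on constraints: cost ≤ 9.6 $/kg; k ≥ 7.60 W/(m·K); max service T ≥ 130 °C. Survivors: bronze, stainless steel.
After converting to SI:
  bronze: σ_y = 247.5 MPa, ρ = 8714 kg/m³
  stainless steel: σ_y = 432.0 MPa, ρ = 8073 kg/m³
  stainless steel: M = 7.08×10⁻³
  bronze: M = 4.52×10⁻³
The maximum is for stainless steel.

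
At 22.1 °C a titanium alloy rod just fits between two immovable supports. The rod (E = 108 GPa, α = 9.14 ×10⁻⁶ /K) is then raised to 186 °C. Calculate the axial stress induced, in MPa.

162 MPa

ΔT = 163.9 K. Constrained thermal stress σ = E·α·ΔT = 108.0×10³ MPa × 9.14×10⁻⁶ × 163.9 = 162 MPa (compressive).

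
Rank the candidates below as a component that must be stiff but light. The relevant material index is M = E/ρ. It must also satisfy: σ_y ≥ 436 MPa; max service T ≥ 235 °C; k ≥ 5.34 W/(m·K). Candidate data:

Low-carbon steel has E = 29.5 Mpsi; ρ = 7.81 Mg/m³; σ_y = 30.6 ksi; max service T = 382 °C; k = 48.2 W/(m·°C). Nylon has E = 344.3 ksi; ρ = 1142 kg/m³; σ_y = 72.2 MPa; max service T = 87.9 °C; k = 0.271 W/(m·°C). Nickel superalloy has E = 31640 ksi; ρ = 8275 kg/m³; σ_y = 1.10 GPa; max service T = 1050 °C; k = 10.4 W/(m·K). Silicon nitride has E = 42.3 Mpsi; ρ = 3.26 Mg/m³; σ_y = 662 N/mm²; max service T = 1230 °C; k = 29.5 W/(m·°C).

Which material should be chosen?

Screen on constraints: σ_y ≥ 436 MPa; max service T ≥ 235 °C; k ≥ 5.34 W/(m·K). Survivors: nickel superalloy, silicon nitride.
After converting to SI:
  nickel superalloy: E = 218.2 GPa, ρ = 8275 kg/m³
  silicon nitride: E = 291.6 GPa, ρ = 3260 kg/m³
  silicon nitride: M = 89.5 MN·m/kg
  nickel superalloy: M = 26.4 MN·m/kg
The maximum is for silicon nitride.

silicon nitride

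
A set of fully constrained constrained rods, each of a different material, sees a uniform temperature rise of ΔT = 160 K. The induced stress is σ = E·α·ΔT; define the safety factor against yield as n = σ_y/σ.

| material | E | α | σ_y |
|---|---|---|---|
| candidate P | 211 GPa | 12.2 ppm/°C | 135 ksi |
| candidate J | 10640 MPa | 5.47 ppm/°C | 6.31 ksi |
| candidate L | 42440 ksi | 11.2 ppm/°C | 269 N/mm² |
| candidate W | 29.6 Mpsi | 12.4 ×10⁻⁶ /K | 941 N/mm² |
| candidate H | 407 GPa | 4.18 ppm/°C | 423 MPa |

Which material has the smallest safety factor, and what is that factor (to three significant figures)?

candidate L, n = 0.513

Converting E to GPa, α to ×10⁻⁶/K, σ_y to MPa, then σ and n for each:
  candidate P: E = 211.0, α = 12.2, σ_y = 930.8 → σ = 412 MPa, n = 2.26
  candidate J: E = 10.64, α = 5.47, σ_y = 43.51 → σ = 9.31 MPa, n = 4.67
  candidate L: E = 292.6, α = 11.2, σ_y = 269.0 → σ = 524 MPa, n = 0.513
  candidate W: E = 204.1, α = 12.4, σ_y = 941.0 → σ = 405 MPa, n = 2.32
  candidate H: E = 407.0, α = 4.18, σ_y = 423.0 → σ = 272 MPa, n = 1.55
Smallest n: candidate L with n = 0.513.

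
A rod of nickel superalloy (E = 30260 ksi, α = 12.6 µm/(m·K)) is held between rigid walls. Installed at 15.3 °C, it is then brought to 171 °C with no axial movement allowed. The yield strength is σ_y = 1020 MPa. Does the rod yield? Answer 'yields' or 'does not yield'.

does not yield

E = 30260 ksi = 208.6 GPa.
ΔT = 155.7 K. Constrained thermal stress σ = E·α·ΔT = 208.6×10³ MPa × 12.6×10⁻⁶ × 155.7 = 409 MPa (compressive).
Compare to σ_y = 1020 MPa: σ < σ_y, so it does not yield.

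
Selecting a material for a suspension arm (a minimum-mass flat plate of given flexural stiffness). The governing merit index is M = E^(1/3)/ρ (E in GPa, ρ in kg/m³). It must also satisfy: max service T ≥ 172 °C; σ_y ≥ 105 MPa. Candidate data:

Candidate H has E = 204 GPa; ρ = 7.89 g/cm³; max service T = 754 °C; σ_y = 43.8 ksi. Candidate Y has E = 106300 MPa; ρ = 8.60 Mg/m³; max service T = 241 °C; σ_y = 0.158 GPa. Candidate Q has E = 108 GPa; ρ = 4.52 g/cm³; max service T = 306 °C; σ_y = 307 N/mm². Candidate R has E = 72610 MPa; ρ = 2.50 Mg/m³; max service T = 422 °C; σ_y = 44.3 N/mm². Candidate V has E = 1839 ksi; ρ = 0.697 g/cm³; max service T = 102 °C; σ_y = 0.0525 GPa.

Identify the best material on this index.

Screen on constraints: max service T ≥ 172 °C; σ_y ≥ 105 MPa. Survivors: candidate H, candidate Y, candidate Q.
After converting to SI:
  candidate H: E = 204.0 GPa, ρ = 7890 kg/m³
  candidate Y: E = 106.3 GPa, ρ = 8600 kg/m³
  candidate Q: E = 108.0 GPa, ρ = 4520 kg/m³
  candidate Q: M = 1.05×10⁻³
  candidate H: M = 0.746×10⁻³
  candidate Y: M = 0.551×10⁻³
Candidate Q has the largest M.

candidate Q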